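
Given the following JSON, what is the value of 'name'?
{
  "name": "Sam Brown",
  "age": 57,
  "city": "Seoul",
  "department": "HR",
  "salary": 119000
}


Looking up field 'name'
Value: Sam Brown

Sam Brown


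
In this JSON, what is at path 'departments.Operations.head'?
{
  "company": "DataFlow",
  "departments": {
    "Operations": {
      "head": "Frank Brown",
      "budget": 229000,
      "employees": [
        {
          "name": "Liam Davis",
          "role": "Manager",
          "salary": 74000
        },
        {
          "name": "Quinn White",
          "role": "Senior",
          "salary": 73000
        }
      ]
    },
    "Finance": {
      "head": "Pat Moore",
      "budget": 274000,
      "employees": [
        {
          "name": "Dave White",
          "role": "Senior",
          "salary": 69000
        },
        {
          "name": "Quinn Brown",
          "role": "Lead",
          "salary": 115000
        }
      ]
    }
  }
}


Path: departments.Operations.head

Navigate:
  -> departments
  -> Operations
  -> head = 'Frank Brown'

Frank Brown


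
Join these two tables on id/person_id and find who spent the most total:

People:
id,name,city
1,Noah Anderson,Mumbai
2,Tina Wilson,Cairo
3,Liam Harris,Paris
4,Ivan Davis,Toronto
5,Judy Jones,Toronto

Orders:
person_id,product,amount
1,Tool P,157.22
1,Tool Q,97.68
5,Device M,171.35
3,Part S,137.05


Join on: people.id = orders.person_id

Joined rows:
  Noah Anderson (Mumbai) bought Tool P for $157.22
  Noah Anderson (Mumbai) bought Tool Q for $97.68
  Judy Jones (Toronto) bought Device M for $171.35
  Liam Harris (Paris) bought Part S for $137.05

Total per person:
  Noah Anderson: $254.90
  Judy Jones: $171.35
  Liam Harris: $137.05

Top spender: Noah Anderson ($254.90)

Noah Anderson ($254.90)


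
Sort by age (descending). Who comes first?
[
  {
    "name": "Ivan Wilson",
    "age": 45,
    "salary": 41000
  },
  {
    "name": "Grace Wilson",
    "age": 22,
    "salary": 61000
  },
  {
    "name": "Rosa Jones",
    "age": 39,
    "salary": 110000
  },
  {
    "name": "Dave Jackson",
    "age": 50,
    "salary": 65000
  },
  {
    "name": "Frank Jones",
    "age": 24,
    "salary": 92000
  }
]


Sort by: age (descending)

Sorted order:
  1. Dave Jackson (age = 50)
  2. Ivan Wilson (age = 45)
  3. Rosa Jones (age = 39)
  4. Frank Jones (age = 24)
  5. Grace Wilson (age = 22)

First: Dave Jackson

Dave Jackson


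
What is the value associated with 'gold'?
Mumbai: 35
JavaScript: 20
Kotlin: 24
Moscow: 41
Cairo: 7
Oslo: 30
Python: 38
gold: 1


Looking up key 'gold'
Value: 1

1


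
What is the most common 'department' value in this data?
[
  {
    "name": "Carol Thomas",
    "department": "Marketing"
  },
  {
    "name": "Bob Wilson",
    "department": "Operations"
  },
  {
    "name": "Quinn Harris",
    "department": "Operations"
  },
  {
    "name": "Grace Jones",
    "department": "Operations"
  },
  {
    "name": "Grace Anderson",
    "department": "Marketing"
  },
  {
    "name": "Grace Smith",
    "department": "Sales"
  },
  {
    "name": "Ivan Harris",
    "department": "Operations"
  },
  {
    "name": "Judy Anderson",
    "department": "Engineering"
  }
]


Counting 'department' values across 8 records:

  Operations: 4 ####
  Marketing: 2 ##
  Sales: 1 #
  Engineering: 1 #

Most common: Operations (4 times)

Operations (4 times)


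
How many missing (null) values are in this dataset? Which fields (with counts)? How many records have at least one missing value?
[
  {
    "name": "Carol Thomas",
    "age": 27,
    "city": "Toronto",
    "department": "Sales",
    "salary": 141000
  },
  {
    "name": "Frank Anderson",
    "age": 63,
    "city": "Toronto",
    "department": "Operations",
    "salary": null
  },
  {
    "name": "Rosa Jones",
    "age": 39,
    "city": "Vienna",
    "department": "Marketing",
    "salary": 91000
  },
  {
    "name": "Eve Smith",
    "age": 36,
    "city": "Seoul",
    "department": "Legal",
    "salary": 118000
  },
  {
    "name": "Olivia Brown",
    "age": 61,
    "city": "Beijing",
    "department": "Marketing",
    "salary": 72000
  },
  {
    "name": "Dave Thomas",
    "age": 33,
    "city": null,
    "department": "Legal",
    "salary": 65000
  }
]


Checking for missing (null) values in 6 records:

  Carol Thomas: complete
  Frank Anderson: salary
  Rosa Jones: complete
  Eve Smith: complete
  Olivia Brown: complete
  Dave Thomas: city

Per field:
  name: 0 missing
  age: 0 missing
  city: 1 missing
  department: 0 missing
  salary: 1 missing

Total missing values: 2
Records with any missing: 2

2 missing values (city: 1, salary: 1); 2 incomplete records


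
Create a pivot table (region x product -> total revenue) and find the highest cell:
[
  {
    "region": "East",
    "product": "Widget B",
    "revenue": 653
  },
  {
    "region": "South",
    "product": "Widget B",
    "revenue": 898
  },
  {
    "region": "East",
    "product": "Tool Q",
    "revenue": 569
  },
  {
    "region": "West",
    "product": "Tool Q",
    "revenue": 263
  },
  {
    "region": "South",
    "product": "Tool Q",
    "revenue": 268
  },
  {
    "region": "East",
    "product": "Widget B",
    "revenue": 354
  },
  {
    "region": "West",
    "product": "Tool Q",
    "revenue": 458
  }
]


Pivot: region (rows) x product (columns) -> total revenue

     Tool Q        Widget B    
East           569          1007  
South          268           898  
West           721             0  

Highest: East / Widget B = $1007

East / Widget B = $1007


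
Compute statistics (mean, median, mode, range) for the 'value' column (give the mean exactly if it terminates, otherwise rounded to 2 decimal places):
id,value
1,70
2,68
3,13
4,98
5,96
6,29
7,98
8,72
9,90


Data: [70, 68, 13, 98, 96, 29, 98, 72, 90]
Count: 9
Sum: 634
Mean: 634/9 ≈ 70.44 (rounded to 2 decimal places)
Sorted: [13, 29, 68, 70, 72, 90, 96, 98, 98]
Median: 72.0
Mode: 98 (2 times)
Range: 98 - 13 = 85
Min: 13, Max: 98

mean≈70.44, median=72.0, mode=98, range=85


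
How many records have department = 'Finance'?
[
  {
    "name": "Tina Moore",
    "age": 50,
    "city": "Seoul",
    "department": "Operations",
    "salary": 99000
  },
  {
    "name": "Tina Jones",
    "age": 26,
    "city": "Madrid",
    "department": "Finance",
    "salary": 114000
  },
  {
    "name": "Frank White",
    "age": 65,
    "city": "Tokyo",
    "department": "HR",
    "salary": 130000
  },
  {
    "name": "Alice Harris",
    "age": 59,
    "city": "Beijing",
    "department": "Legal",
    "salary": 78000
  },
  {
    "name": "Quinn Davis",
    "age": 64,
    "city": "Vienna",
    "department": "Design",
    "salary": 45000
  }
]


Data: 5 records
Condition: department = 'Finance'

Checking each record:
  Tina Moore: Operations
  Tina Jones: Finance MATCH
  Frank White: HR
  Alice Harris: Legal
  Quinn Davis: Design

Count: 1

1


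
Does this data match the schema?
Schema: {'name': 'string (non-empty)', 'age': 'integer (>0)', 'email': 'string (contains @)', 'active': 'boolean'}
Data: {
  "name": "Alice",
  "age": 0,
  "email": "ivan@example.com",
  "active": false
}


Validating each field against schema:
  name: OK (non-empty string)
  age: FAIL (0 is not > 0)
  email: OK (string with @)
  active: OK (boolean)

Result: INVALID (1 error: age)

INVALID (1 error: age)


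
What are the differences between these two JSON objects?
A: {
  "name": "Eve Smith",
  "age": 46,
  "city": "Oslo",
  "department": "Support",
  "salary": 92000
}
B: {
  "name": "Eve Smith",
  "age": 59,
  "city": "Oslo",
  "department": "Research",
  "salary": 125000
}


Comparing each field (in key order):
  name: same
  age: DIFFERENT
  city: same
  department: DIFFERENT
  salary: DIFFERENT
Differences:
  age: 46 -> 59
  department: Support -> Research
  salary: 92000 -> 125000

3 field(s) changed

3 changes: age, department, salary


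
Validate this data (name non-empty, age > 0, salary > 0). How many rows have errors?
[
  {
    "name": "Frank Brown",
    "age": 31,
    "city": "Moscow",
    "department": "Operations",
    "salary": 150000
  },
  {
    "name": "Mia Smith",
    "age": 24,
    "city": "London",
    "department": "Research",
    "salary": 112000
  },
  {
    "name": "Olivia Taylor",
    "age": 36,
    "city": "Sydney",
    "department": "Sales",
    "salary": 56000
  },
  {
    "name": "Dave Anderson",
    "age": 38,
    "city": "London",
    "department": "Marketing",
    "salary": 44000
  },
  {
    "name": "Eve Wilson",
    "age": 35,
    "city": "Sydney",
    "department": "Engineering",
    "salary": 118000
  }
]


Validating 5 records:
Rules: name non-empty, age > 0, salary > 0

  Row 1 (Frank Brown): OK
  Row 2 (Mia Smith): OK
  Row 3 (Olivia Taylor): OK
  Row 4 (Dave Anderson): OK
  Row 5 (Eve Wilson): OK

Total errors: 0

0 errors


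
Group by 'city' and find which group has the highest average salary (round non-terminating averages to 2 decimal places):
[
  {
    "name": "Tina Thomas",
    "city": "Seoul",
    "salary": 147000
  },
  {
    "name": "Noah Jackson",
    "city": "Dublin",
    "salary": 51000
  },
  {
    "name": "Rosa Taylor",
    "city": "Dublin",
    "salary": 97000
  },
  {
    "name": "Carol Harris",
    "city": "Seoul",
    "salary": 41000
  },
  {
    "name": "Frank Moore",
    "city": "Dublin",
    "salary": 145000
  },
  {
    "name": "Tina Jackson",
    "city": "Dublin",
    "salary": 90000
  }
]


Group by: city

Groups:
  Dublin: 4 people, avg salary = 383000/4 = $95750
  Seoul: 2 people, avg salary = 188000/2 = $94000

Highest average salary: Dublin ($95750)

Dublin ($95750)


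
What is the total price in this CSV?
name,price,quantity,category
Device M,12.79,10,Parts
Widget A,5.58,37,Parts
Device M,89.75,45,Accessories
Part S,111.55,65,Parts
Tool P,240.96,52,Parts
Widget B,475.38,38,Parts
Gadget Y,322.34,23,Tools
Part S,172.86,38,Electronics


Computing total price:
Values: [12.79, 5.58, 89.75, 111.55, 240.96, 475.38, 322.34, 172.86]
Sum = 1431.21

1431.21


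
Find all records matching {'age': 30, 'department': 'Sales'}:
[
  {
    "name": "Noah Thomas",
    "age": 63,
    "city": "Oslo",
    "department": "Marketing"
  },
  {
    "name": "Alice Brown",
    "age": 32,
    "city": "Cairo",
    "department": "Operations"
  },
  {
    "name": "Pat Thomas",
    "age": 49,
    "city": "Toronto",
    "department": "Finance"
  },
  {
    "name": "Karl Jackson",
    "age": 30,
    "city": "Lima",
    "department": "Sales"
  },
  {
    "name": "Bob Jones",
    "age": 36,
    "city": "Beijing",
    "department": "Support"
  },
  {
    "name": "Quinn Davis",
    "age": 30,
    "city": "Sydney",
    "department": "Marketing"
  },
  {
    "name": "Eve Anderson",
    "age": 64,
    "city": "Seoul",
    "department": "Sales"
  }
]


Search criteria: {'age': 30, 'department': 'Sales'}

Checking 7 records:
  Noah Thomas: {age: 63, department: Marketing}
  Alice Brown: {age: 32, department: Operations}
  Pat Thomas: {age: 49, department: Finance}
  Karl Jackson: {age: 30, department: Sales} <-- MATCH
  Bob Jones: {age: 36, department: Support}
  Quinn Davis: {age: 30, department: Marketing}
  Eve Anderson: {age: 64, department: Sales}

Matches: ["Karl Jackson"]

["Karl Jackson"]


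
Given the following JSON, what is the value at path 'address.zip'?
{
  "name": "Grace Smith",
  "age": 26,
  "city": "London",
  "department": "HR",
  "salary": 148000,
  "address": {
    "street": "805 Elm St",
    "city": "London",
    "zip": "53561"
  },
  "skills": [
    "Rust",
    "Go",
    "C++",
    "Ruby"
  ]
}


Query: address.zip
Path: address -> zip
Value: 53561

53561


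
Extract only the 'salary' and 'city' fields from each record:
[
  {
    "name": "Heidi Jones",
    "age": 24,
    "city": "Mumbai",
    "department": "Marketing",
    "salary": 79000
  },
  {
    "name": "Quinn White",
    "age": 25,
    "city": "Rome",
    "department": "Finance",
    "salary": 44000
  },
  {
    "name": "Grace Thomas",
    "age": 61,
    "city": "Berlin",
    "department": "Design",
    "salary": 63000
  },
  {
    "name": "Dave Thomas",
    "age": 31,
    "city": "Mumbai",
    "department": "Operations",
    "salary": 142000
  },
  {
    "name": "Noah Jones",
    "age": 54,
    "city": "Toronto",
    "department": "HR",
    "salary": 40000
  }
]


Original: 5 records with fields: name, age, city, department, salary
Keep: ['salary', 'city']
Drop: ['name', 'age', 'department']
Result: 5 records, 2 fields each

[
  {
    "salary": 79000,
    "city": "Mumbai"
  },
  {
    "salary": 44000,
    "city": "Rome"
  },
  {
    "salary": 63000,
    "city": "Berlin"
  },
  {
    "salary": 142000,
    "city": "Mumbai"
  },
  {
    "salary": 40000,
    "city": "Toronto"
  }
]


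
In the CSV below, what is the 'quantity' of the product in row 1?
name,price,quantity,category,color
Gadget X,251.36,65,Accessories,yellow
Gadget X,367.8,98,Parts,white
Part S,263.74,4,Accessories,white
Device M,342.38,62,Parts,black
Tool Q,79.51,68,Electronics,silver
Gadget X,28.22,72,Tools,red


Query: Row 1 ('Gadget X'), column 'quantity'
Value: 65

65


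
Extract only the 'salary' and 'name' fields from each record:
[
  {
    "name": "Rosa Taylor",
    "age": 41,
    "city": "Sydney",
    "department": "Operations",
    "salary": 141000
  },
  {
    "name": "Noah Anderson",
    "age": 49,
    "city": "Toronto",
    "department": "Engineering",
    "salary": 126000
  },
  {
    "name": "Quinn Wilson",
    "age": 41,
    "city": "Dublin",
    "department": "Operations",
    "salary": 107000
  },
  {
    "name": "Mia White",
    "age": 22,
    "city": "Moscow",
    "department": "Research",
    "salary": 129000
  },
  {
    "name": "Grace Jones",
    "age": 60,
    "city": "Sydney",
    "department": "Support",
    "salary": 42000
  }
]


Original: 5 records with fields: name, age, city, department, salary
Keep: ['salary', 'name']
Drop: ['age', 'city', 'department']
Result: 5 records, 2 fields each

[
  {
    "salary": 141000,
    "name": "Rosa Taylor"
  },
  {
    "salary": 126000,
    "name": "Noah Anderson"
  },
  {
    "salary": 107000,
    "name": "Quinn Wilson"
  },
  {
    "salary": 129000,
    "name": "Mia White"
  },
  {
    "salary": 42000,
    "name": "Grace Jones"
  }
]


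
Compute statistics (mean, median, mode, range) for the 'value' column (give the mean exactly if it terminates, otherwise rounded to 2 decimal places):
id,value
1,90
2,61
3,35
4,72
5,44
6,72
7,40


Data: [90, 61, 35, 72, 44, 72, 40]
Count: 7
Sum: 414
Mean: 414/7 ≈ 59.14 (rounded to 2 decimal places)
Sorted: [35, 40, 44, 61, 72, 72, 90]
Median: 61.0
Mode: 72 (2 times)
Range: 90 - 35 = 55
Min: 35, Max: 90

mean≈59.14, median=61.0, mode=72, range=55


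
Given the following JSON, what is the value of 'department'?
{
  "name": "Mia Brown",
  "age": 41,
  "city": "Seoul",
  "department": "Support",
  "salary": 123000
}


Looking up field 'department'
Value: Support

Support


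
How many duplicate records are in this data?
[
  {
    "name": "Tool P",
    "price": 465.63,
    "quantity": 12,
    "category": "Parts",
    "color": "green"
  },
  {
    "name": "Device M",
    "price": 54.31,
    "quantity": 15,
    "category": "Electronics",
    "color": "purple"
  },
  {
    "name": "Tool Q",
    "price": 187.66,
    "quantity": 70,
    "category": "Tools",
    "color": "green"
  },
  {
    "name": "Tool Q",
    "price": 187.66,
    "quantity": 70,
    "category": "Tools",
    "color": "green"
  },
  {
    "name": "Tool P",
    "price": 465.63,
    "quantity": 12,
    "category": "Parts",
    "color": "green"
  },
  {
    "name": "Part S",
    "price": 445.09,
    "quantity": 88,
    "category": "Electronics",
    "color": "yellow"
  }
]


Checking 6 records for duplicates:

  Row 1: Tool P ($465.63, qty 12)
  Row 2: Device M ($54.31, qty 15)
  Row 3: Tool Q ($187.66, qty 70)
  Row 4: Tool Q ($187.66, qty 70) <-- DUPLICATE
  Row 5: Tool P ($465.63, qty 12) <-- DUPLICATE
  Row 6: Part S ($445.09, qty 88)

Duplicates found: 2
Unique records: 4

2 duplicates, 4 unique


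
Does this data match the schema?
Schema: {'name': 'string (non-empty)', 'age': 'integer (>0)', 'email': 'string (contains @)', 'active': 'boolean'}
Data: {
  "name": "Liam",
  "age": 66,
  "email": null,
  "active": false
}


Validating each field against schema:
  name: OK (non-empty string)
  age: OK (positive integer)
  email: FAIL (null is not a string)
  active: OK (boolean)

Result: INVALID (1 error: email)

INVALID (1 error: email)


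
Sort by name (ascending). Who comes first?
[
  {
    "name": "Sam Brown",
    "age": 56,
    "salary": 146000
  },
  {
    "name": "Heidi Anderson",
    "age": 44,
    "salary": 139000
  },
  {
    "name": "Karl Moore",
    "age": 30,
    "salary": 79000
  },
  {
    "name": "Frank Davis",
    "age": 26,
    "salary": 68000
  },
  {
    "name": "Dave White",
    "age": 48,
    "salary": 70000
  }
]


Sort by: name (ascending)

Sorted order:
  1. Dave White (name = Dave White)
  2. Frank Davis (name = Frank Davis)
  3. Heidi Anderson (name = Heidi Anderson)
  4. Karl Moore (name = Karl Moore)
  5. Sam Brown (name = Sam Brown)

First: Dave White

Dave White


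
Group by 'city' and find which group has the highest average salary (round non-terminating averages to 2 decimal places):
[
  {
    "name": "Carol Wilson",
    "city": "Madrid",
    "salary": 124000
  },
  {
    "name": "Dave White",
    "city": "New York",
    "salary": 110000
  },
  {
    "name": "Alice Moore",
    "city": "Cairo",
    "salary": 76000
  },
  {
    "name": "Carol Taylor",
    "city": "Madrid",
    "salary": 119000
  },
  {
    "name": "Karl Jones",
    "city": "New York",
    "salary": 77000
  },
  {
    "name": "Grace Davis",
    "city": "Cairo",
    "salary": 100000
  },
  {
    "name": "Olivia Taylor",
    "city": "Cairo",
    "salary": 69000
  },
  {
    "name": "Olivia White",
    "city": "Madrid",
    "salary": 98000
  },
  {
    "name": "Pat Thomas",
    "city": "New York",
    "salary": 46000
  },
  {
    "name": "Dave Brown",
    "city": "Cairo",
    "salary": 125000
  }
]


Group by: city

Groups:
  Cairo: 4 people, avg salary = 370000/4 = $92500
  Madrid: 3 people, avg salary = 341000/3 ≈ $113666.67
  New York: 3 people, avg salary = 233000/3 ≈ $77666.67

Highest average salary: Madrid (≈$113666.67)

Madrid (≈$113666.67)


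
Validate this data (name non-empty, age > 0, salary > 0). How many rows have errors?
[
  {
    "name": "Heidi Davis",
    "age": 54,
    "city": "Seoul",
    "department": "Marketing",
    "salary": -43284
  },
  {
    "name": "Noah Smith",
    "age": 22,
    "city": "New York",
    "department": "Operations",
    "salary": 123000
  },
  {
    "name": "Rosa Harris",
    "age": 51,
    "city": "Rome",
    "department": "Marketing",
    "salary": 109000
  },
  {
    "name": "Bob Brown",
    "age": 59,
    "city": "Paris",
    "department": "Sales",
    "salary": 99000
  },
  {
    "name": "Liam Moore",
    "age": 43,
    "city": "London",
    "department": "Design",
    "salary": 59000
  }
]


Validating 5 records:
Rules: name non-empty, age > 0, salary > 0

  Row 1 (Heidi Davis): negative salary: -43284
  Row 2 (Noah Smith): OK
  Row 3 (Rosa Harris): OK
  Row 4 (Bob Brown): OK
  Row 5 (Liam Moore): OK

Total errors: 1

1 errors


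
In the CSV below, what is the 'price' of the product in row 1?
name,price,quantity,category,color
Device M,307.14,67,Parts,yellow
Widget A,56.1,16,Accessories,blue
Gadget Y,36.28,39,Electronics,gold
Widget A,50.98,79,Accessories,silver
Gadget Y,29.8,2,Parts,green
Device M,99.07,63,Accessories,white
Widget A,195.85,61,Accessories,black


Query: Row 1 ('Device M'), column 'price'
Value: 307.14

307.14


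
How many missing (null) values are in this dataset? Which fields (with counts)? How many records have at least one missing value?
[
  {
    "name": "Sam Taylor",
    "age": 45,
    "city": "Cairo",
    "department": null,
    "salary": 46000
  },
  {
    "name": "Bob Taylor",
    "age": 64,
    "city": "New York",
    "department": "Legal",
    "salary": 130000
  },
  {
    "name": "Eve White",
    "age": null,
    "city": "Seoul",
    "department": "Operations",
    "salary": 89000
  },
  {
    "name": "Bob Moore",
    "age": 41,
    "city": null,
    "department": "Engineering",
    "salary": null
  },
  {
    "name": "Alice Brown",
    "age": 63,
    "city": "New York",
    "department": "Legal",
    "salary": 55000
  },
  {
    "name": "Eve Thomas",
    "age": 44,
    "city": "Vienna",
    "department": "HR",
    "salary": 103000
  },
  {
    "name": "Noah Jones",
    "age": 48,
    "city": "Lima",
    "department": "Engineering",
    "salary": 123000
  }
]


Checking for missing (null) values in 7 records:

  Sam Taylor: department
  Bob Taylor: complete
  Eve White: age
  Bob Moore: city, salary
  Alice Brown: complete
  Eve Thomas: complete
  Noah Jones: complete

Per field:
  name: 0 missing
  age: 1 missing
  city: 1 missing
  department: 1 missing
  salary: 1 missing

Total missing values: 4
Records with any missing: 3

4 missing values (age: 1, city: 1, department: 1, salary: 1); 3 incomplete records


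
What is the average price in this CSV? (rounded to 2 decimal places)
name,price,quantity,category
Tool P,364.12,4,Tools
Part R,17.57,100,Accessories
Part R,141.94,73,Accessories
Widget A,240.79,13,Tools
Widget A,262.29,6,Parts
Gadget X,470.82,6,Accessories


Computing average price:
Values: [364.12, 17.57, 141.94, 240.79, 262.29, 470.82]
Sum = 1497.53
Count = 6
Average = 1497.53/6 ≈ 249.59 (rounded to 2 decimal places)

249.59


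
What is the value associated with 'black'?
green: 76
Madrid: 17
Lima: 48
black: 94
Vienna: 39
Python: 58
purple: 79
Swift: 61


Looking up key 'black'
Value: 94

94


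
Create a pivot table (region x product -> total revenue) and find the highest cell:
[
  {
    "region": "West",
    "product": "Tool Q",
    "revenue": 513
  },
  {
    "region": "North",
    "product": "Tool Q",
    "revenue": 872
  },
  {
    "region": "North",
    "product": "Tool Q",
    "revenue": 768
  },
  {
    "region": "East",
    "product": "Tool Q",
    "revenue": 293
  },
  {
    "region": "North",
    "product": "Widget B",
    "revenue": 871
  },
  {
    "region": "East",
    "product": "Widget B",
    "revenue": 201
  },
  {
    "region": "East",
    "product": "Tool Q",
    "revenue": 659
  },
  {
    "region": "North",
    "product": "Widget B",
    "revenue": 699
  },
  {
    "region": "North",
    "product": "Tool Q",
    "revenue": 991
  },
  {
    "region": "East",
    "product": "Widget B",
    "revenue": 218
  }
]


Pivot: region (rows) x product (columns) -> total revenue

     Tool Q        Widget B    
East           952           419  
North         2631          1570  
West           513             0  

Highest: North / Tool Q = $2631

North / Tool Q = $2631


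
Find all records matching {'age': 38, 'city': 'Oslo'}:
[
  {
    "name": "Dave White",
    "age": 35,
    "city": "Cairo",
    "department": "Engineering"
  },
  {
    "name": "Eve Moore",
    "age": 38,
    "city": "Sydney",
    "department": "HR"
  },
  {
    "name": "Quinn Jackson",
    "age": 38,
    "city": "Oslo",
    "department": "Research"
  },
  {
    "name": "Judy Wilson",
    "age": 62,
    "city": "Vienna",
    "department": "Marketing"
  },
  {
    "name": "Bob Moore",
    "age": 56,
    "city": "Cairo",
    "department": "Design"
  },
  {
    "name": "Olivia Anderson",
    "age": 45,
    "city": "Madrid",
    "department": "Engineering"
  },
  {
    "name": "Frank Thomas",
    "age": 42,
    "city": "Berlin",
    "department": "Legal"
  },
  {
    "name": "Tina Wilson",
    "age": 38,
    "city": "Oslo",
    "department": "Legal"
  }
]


Search criteria: {'age': 38, 'city': 'Oslo'}

Checking 8 records:
  Dave White: {age: 35, city: Cairo}
  Eve Moore: {age: 38, city: Sydney}
  Quinn Jackson: {age: 38, city: Oslo} <-- MATCH
  Judy Wilson: {age: 62, city: Vienna}
  Bob Moore: {age: 56, city: Cairo}
  Olivia Anderson: {age: 45, city: Madrid}
  Frank Thomas: {age: 42, city: Berlin}
  Tina Wilson: {age: 38, city: Oslo} <-- MATCH

Matches: ["Quinn Jackson", "Tina Wilson"]

["Quinn Jackson", "Tina Wilson"]


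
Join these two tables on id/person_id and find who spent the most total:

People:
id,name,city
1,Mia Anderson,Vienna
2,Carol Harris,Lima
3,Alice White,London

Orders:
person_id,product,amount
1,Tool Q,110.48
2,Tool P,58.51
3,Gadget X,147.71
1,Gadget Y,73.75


Join on: people.id = orders.person_id

Joined rows:
  Mia Anderson (Vienna) bought Tool Q for $110.48
  Carol Harris (Lima) bought Tool P for $58.51
  Alice White (London) bought Gadget X for $147.71
  Mia Anderson (Vienna) bought Gadget Y for $73.75

Total per person:
  Mia Anderson: $184.23
  Alice White: $147.71
  Carol Harris: $58.51

Top spender: Mia Anderson ($184.23)

Mia Anderson ($184.23)


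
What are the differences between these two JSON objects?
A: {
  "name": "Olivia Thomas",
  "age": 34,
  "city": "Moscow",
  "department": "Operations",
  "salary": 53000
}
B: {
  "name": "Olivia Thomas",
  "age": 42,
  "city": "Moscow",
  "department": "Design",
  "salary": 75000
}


Comparing each field (in key order):
  name: same
  age: DIFFERENT
  city: same
  department: DIFFERENT
  salary: DIFFERENT
Differences:
  age: 34 -> 42
  department: Operations -> Design
  salary: 53000 -> 75000

3 field(s) changed

3 changes: age, department, salary


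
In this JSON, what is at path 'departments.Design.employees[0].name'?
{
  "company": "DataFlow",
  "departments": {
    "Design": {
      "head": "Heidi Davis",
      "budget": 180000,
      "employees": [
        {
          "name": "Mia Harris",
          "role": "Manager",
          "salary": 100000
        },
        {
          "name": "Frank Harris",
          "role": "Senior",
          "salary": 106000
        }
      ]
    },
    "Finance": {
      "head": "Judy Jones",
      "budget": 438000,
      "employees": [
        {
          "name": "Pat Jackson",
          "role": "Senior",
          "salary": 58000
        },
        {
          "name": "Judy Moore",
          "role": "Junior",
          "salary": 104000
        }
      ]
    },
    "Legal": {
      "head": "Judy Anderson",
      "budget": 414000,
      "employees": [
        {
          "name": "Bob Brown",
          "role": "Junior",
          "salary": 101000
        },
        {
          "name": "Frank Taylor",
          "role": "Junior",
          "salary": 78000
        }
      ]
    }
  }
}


Path: departments.Design.employees[0].name

Navigate:
  -> departments
  -> Design
  -> employees[0].name = 'Mia Harris'

Mia Harris


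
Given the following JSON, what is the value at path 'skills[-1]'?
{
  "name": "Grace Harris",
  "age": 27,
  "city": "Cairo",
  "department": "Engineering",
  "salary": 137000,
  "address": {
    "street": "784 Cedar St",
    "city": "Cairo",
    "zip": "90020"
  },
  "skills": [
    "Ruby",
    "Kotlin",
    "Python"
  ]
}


Query: skills[-1]
Path: skills -> last element
Value: Python

Python


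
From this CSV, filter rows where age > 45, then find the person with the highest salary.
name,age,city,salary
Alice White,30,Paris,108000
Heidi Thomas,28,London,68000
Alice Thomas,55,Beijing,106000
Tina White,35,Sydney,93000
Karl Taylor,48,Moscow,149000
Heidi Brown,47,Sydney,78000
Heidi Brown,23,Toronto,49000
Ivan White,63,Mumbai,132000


Filter: age > 45
Sort by: salary (descending)

Filtered records (4):
  Karl Taylor, age 48, salary $149000
  Ivan White, age 63, salary $132000
  Alice Thomas, age 55, salary $106000
  Heidi Brown, age 47, salary $78000

Highest salary: Karl Taylor ($149000)

Karl Taylor


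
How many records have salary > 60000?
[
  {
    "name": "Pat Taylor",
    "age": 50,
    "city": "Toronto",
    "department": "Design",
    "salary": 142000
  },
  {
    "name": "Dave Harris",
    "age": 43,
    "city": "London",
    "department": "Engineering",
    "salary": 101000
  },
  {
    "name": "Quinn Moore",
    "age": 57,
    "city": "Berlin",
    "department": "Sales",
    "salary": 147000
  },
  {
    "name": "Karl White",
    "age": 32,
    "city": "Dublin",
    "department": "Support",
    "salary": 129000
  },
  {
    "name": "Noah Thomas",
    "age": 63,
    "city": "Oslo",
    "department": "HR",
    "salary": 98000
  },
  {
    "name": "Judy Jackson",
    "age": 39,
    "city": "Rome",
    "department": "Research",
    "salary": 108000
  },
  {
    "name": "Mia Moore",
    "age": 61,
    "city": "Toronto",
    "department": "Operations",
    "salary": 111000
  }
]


Data: 7 records
Condition: salary > 60000

Checking each record:
  Pat Taylor: 142000 MATCH
  Dave Harris: 101000 MATCH
  Quinn Moore: 147000 MATCH
  Karl White: 129000 MATCH
  Noah Thomas: 98000 MATCH
  Judy Jackson: 108000 MATCH
  Mia Moore: 111000 MATCH

Count: 7

7


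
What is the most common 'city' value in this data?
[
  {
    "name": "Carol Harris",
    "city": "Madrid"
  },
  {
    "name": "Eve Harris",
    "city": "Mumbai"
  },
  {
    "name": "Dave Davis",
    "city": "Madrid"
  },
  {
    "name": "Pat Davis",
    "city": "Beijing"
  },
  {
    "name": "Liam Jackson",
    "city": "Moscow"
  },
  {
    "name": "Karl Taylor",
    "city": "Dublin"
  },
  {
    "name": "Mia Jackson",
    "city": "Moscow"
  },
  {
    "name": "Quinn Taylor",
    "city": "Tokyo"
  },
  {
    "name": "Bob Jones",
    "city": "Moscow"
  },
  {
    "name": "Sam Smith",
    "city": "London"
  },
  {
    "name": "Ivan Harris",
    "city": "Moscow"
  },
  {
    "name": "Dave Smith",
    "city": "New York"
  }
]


Counting 'city' values across 12 records:

  Moscow: 4 ####
  Madrid: 2 ##
  Mumbai: 1 #
  Beijing: 1 #
  Dublin: 1 #
  Tokyo: 1 #
  London: 1 #
  New York: 1 #

Most common: Moscow (4 times)

Moscow (4 times)


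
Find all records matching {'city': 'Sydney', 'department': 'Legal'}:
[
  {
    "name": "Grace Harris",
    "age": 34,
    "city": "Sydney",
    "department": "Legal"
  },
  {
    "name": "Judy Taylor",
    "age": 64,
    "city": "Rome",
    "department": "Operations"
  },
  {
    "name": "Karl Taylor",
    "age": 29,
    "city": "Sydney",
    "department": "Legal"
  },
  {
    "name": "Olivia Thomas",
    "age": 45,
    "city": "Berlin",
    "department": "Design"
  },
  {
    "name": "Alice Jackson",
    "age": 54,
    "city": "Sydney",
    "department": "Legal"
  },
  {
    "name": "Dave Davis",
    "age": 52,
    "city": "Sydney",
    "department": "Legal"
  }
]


Search criteria: {'city': 'Sydney', 'department': 'Legal'}

Checking 6 records:
  Grace Harris: {city: Sydney, department: Legal} <-- MATCH
  Judy Taylor: {city: Rome, department: Operations}
  Karl Taylor: {city: Sydney, department: Legal} <-- MATCH
  Olivia Thomas: {city: Berlin, department: Design}
  Alice Jackson: {city: Sydney, department: Legal} <-- MATCH
  Dave Davis: {city: Sydney, department: Legal} <-- MATCH

Matches: ["Grace Harris", "Karl Taylor", "Alice Jackson", "Dave Davis"]

["Grace Harris", "Karl Taylor", "Alice Jackson", "Dave Davis"]


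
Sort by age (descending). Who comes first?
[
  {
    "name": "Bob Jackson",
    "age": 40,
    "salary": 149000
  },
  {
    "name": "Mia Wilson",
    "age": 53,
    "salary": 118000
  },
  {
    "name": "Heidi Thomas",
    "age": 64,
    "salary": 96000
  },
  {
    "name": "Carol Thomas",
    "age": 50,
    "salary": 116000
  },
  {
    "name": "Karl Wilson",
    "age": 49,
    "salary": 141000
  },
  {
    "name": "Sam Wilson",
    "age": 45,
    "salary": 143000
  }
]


Sort by: age (descending)

Sorted order:
  1. Heidi Thomas (age = 64)
  2. Mia Wilson (age = 53)
  3. Carol Thomas (age = 50)
  4. Karl Wilson (age = 49)
  5. Sam Wilson (age = 45)
  6. Bob Jackson (age = 40)

First: Heidi Thomas

Heidi Thomas


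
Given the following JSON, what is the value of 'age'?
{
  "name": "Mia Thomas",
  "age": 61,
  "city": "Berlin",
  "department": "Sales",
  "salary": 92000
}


Looking up field 'age'
Value: 61

61


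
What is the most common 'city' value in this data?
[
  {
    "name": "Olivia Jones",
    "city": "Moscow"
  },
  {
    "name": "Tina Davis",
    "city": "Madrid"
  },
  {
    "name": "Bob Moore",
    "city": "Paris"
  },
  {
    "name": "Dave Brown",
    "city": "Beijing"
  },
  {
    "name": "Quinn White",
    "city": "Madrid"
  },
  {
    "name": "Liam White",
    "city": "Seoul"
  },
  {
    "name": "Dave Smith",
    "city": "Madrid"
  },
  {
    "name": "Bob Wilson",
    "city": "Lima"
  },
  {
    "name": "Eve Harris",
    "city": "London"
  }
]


Counting 'city' values across 9 records:

  Madrid: 3 ###
  Moscow: 1 #
  Paris: 1 #
  Beijing: 1 #
  Seoul: 1 #
  Lima: 1 #
  London: 1 #

Most common: Madrid (3 times)

Madrid (3 times)


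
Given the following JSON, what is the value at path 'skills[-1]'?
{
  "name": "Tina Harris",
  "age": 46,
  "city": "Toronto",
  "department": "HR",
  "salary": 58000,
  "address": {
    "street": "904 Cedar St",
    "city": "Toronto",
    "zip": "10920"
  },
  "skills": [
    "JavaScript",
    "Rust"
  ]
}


Query: skills[-1]
Path: skills -> last element
Value: Rust

Rust


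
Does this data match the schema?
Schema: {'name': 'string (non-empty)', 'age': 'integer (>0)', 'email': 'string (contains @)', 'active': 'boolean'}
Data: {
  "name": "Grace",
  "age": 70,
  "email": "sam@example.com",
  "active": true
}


Validating each field against schema:
  name: OK (non-empty string)
  age: OK (positive integer)
  email: OK (string with @)
  active: OK (boolean)

Result: VALID

VALID


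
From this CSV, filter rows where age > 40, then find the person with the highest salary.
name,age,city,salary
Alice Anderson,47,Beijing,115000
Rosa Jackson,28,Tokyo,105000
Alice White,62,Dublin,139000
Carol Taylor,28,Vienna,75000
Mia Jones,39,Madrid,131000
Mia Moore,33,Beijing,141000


Filter: age > 40
Sort by: salary (descending)

Filtered records (2):
  Alice White, age 62, salary $139000
  Alice Anderson, age 47, salary $115000

Highest salary: Alice White ($139000)

Alice White


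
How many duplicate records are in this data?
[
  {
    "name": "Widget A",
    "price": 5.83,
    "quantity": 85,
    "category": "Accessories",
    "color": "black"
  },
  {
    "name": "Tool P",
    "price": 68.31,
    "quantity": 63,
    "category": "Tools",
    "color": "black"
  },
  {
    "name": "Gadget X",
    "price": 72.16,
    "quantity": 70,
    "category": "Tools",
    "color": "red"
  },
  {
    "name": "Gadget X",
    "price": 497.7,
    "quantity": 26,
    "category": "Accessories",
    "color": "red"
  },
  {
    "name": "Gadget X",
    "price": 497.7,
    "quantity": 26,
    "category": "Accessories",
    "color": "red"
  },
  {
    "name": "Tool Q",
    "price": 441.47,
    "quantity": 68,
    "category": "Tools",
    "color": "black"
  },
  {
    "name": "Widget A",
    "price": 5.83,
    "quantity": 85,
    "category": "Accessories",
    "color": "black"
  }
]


Checking 7 records for duplicates:

  Row 1: Widget A ($5.83, qty 85)
  Row 2: Tool P ($68.31, qty 63)
  Row 3: Gadget X ($72.16, qty 70)
  Row 4: Gadget X ($497.7, qty 26)
  Row 5: Gadget X ($497.7, qty 26) <-- DUPLICATE
  Row 6: Tool Q ($441.47, qty 68)
  Row 7: Widget A ($5.83, qty 85) <-- DUPLICATE

Duplicates found: 2
Unique records: 5

2 duplicates, 5 unique


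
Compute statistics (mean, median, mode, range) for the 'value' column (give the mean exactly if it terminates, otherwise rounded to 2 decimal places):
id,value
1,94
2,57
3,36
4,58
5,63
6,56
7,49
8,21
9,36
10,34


Data: [94, 57, 36, 58, 63, 56, 49, 21, 36, 34]
Count: 10
Sum: 504
Mean: 504/10 = 50.4
Sorted: [21, 34, 36, 36, 49, 56, 57, 58, 63, 94]
Median: 52.5
Mode: 36 (2 times)
Range: 94 - 21 = 73
Min: 21, Max: 94

mean=50.4, median=52.5, mode=36, range=73


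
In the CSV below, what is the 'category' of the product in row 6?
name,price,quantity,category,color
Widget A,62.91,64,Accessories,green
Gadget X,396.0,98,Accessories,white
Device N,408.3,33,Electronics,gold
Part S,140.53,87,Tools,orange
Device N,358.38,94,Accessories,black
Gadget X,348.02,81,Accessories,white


Query: Row 6 ('Gadget X'), column 'category'
Value: Accessories

Accessories


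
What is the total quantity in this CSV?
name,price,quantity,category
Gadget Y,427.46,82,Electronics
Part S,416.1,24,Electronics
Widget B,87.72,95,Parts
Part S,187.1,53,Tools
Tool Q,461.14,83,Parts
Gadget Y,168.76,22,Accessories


Computing total quantity:
Values: [82, 24, 95, 53, 83, 22]
Sum = 359

359


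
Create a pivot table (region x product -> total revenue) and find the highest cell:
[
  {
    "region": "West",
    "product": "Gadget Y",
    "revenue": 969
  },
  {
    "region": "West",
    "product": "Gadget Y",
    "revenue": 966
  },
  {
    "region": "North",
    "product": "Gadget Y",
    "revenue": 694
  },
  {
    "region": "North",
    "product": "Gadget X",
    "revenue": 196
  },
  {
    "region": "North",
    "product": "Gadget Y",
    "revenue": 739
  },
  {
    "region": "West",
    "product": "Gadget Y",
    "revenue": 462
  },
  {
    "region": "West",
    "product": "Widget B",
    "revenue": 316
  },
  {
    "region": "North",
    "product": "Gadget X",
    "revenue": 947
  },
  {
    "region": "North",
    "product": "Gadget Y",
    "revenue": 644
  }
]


Pivot: region (rows) x product (columns) -> total revenue

     Gadget X      Gadget Y      Widget B    
North         1143          2077             0  
West             0          2397           316  

Highest: West / Gadget Y = $2397

West / Gadget Y = $2397


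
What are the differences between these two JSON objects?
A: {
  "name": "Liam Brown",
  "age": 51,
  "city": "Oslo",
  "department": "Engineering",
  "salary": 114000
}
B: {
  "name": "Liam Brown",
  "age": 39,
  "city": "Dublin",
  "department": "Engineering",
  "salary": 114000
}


Comparing each field (in key order):
  name: same
  age: DIFFERENT
  city: DIFFERENT
  department: same
  salary: same
Differences:
  age: 51 -> 39
  city: Oslo -> Dublin

2 field(s) changed

2 changes: age, city


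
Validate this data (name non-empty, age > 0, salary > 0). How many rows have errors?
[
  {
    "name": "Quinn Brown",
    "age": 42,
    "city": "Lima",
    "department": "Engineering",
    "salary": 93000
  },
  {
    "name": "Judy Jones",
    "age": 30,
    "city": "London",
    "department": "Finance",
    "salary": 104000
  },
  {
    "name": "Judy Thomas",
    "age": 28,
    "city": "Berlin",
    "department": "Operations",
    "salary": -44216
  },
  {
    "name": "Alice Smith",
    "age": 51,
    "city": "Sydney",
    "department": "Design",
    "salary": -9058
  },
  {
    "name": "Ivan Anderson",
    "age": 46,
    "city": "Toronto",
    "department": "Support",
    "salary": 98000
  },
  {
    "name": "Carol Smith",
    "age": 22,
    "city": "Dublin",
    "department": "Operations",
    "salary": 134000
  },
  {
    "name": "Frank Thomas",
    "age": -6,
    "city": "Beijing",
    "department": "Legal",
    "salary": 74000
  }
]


Validating 7 records:
Rules: name non-empty, age > 0, salary > 0

  Row 1 (Quinn Brown): OK
  Row 2 (Judy Jones): OK
  Row 3 (Judy Thomas): negative salary: -44216
  Row 4 (Alice Smith): negative salary: -9058
  Row 5 (Ivan Anderson): OK
  Row 6 (Carol Smith): OK
  Row 7 (Frank Thomas): negative age: -6

Total errors: 3

3 errors


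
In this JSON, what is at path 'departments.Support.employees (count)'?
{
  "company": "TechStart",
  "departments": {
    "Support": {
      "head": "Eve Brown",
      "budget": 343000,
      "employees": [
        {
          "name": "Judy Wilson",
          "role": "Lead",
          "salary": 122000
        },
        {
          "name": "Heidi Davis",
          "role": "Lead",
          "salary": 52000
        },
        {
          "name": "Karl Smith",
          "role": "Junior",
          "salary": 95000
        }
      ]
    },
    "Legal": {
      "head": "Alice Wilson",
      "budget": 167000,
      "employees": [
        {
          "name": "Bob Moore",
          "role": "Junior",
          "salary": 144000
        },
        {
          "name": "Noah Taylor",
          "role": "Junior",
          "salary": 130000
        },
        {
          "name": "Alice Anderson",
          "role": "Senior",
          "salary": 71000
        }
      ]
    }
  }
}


Path: departments.Support.employees (count)

Navigate:
  -> departments
  -> Support
  -> employees (array, length 3)

3
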